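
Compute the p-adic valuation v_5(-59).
v_5(-59) = 0

v_5(n) is the largest exponent k such that 5^k divides n. Factor out: -59 = -5^0 · 59. (Sign doesn't affect v_p.) So v_5(-59) = 0.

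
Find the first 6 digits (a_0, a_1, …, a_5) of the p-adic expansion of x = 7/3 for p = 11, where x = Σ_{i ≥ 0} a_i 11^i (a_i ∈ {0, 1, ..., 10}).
(a_0, …, a_5) = (6, 7, 3, 7, 3, 7)

v_11(7/3) = 0 (numerator and denominator both coprime to 11), so x ∈ ℤ_11^×. Compute digits iteratively via a_i = x_i mod 11, x_{i+1} = (x_i − a_i)/11, with x_0 = x:
  x_0 = 7/3;  a_0 = 6;  x_1 = (x_0 − 6)/11 = -1/3
  x_1 = -1/3;  a_1 = 7;  x_2 = (x_1 − 7)/11 = -2/3
  x_2 = -2/3;  a_2 = 3;  x_3 = (x_2 − 3)/11 = -1/3
  x_3 = -1/3;  a_3 = 7;  x_4 = (x_3 − 7)/11 = -2/3
  x_4 = -2/3;  a_4 = 3;  x_5 = (x_4 − 3)/11 = -1/3
  x_5 = -1/3;  a_5 = 7;  x_6 = (x_5 − 7)/11 = -2/3
Digits: (6, 7, 3, 7, 3, 7).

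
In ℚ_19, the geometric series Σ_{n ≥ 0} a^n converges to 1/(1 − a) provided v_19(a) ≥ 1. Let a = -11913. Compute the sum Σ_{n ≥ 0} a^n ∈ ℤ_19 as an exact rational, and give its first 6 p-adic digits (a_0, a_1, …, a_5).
Σ a^n = 1/(1 − a) = 1/11914;  first 6 digits = (1, 0, 5, 17, 5, 0)

v_19(a) = 2 ≥ 1, so the series converges in ℤ_19 to 1/(1 − a) = 1/(1 − (-11913)) = 1/11914. Expand this rational in ℤ_19: compute digits iteratively via d_i = x_i mod 19, x_{i+1} = (x_i − d_i)/19. The first 6 digits are (1, 0, 5, 17, 5, 0).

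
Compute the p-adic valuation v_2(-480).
v_2(-480) = 5

v_2(n) is the largest exponent k such that 2^k divides n. Factor out: -480 = -2^5 · 15. (Sign doesn't affect v_p.) So v_2(-480) = 5.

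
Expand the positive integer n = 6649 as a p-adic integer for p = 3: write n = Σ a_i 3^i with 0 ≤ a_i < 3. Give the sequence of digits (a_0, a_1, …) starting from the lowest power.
(a_0, a_1, …) = (1, 2, 0, 0, 1, 0, 0, 0, 1)

Repeated division by 3 gives the digits low-to-high: 6649 = 1 + 2·3^1 + 1·3^4 + 1·3^8. Digit sequence: (1, 2, 0, 0, 1, 0, 0, 0, 1).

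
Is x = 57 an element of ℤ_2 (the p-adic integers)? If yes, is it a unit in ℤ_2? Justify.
x ∈ ℤ_2^× (unit); v_2(x) = 0

ℤ_2 = {x ∈ ℚ_2 : v_2(x) ≥ 0} and ℤ_2^× = {x ∈ ℤ_2 : v_2(x) = 0}. Here v_2(57) = v_2(num) − v_2(den) = 0; compare against these criteria.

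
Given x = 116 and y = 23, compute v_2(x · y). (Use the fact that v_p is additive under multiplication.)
v_2(2668) = 2

v_p(x) = 2 (factor: 116 = 2^2 · 29); v_p(y) = 0 (factor: 23 = 2^0 · 23). Additivity: v_p(xy) = v_p(x) + v_p(y) = 2 + 0 = 2. (Direct check: xy = 2668 = 2^2 · (667).)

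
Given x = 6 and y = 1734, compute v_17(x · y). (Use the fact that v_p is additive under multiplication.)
v_17(10404) = 2

v_p(x) = 0 (factor: 6 = 17^0 · 6); v_p(y) = 2 (factor: 1734 = 17^2 · 6). Additivity: v_p(xy) = v_p(x) + v_p(y) = 0 + 2 = 2. (Direct check: xy = 10404 = 17^2 · (36).)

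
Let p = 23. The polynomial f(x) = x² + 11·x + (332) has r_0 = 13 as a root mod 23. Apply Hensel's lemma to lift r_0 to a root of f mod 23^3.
r_2 = 6844 (mod 12167)

Hensel: r_{i+1} = r_i − f(r_i)·(f′(r_i))^{-1} mod 23^{i+2}, f′(x) = 2x + 11. Iterate:
  r_0 = 13 (mod 23)
  r_1 = 496 (mod 529)
  r_2 = 6844 (mod 12167)
Final: r = 6844 satisfies f(r) ≡ 0 mod 23^3.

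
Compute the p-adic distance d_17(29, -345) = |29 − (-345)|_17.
d_17(29, -345) = 1/17

Step 1 — x − y = 29 − (-345) = 374. Step 2 — v_17(374) = 1 (factor: 374 = (17^1 · 22); the sign does not affect v_p). Step 3 — |x − y|_17 = 17^{-1} = 1/17.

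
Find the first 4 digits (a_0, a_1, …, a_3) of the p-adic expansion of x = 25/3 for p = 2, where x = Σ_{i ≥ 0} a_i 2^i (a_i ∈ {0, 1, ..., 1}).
(a_0, …, a_3) = (1, 1, 0, 0)

v_2(25/3) = 0 (numerator and denominator both coprime to 2), so x ∈ ℤ_2^×. Compute digits iteratively via a_i = x_i mod 2, x_{i+1} = (x_i − a_i)/2, with x_0 = x:
  x_0 = 25/3;  a_0 = 1;  x_1 = (x_0 − 1)/2 = 11/3
  x_1 = 11/3;  a_1 = 1;  x_2 = (x_1 − 1)/2 = 4/3
  x_2 = 4/3;  a_2 = 0;  x_3 = (x_2 − 0)/2 = 2/3
  x_3 = 2/3;  a_3 = 0;  x_4 = (x_3 − 0)/2 = 1/3
Digits: (1, 1, 0, 0).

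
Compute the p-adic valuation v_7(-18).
v_7(-18) = 0

v_7(n) is the largest exponent k such that 7^k divides n. Factor out: -18 = -7^0 · 18. (Sign doesn't affect v_p.) So v_7(-18) = 0.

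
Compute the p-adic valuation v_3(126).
v_3(126) = 2

v_3(n) is the largest exponent k such that 3^k divides n. Factor out: 126 = 3^2 · 14. (Sign doesn't affect v_p.) So v_3(126) = 2.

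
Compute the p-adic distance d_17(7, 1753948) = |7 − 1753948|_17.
d_17(7, 1753948) = 1/83521

Step 1 — x − y = 7 − 1753948 = -1753941. Step 2 — v_17(-1753941) = 4 (factor: -1753941 = −(17^4 · 21); the sign does not affect v_p). Step 3 — |x − y|_17 = 17^{-4} = 1/83521.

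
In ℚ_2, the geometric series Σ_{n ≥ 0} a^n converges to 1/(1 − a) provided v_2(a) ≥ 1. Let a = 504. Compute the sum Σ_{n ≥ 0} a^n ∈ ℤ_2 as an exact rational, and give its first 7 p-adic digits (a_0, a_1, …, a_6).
Σ a^n = 1/(1 − a) = -1/503;  first 7 digits = (1, 0, 0, 1, 1, 1, 0)

v_2(a) = 3 ≥ 1, so the series converges in ℤ_2 to 1/(1 − a) = 1/(1 − 504) = -1/503. Expand this rational in ℤ_2: compute digits iteratively via d_i = x_i mod 2, x_{i+1} = (x_i − d_i)/2. The first 7 digits are (1, 0, 0, 1, 1, 1, 0).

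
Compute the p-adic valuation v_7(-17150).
v_7(-17150) = 3

v_7(n) is the largest exponent k such that 7^k divides n. Factor out: -17150 = -7^3 · 50. (Sign doesn't affect v_p.) So v_7(-17150) = 3.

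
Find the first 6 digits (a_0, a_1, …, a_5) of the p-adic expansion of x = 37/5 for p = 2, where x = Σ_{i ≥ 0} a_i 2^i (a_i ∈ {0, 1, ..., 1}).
(a_0, …, a_5) = (1, 0, 0, 0, 0, 1)

v_2(37/5) = 0 (numerator and denominator both coprime to 2), so x ∈ ℤ_2^×. Compute digits iteratively via a_i = x_i mod 2, x_{i+1} = (x_i − a_i)/2, with x_0 = x:
  x_0 = 37/5;  a_0 = 1;  x_1 = (x_0 − 1)/2 = 16/5
  x_1 = 16/5;  a_1 = 0;  x_2 = (x_1 − 0)/2 = 8/5
  x_2 = 8/5;  a_2 = 0;  x_3 = (x_2 − 0)/2 = 4/5
  x_3 = 4/5;  a_3 = 0;  x_4 = (x_3 − 0)/2 = 2/5
  x_4 = 2/5;  a_4 = 0;  x_5 = (x_4 − 0)/2 = 1/5
  x_5 = 1/5;  a_5 = 1;  x_6 = (x_5 − 1)/2 = -2/5
Digits: (1, 0, 0, 0, 0, 1).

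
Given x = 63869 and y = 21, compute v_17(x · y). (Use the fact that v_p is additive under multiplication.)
v_17(1341249) = 3

v_p(x) = 3 (factor: 63869 = 17^3 · 13); v_p(y) = 0 (factor: 21 = 17^0 · 21). Additivity: v_p(xy) = v_p(x) + v_p(y) = 3 + 0 = 3. (Direct check: xy = 1341249 = 17^3 · (273).)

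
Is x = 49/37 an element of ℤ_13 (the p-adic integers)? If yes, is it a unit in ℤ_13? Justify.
x ∈ ℤ_13^× (unit); v_13(x) = 0

ℤ_13 = {x ∈ ℚ_13 : v_13(x) ≥ 0} and ℤ_13^× = {x ∈ ℤ_13 : v_13(x) = 0}. Here v_13(49/37) = v_13(num) − v_13(den) = 0; compare against these criteria.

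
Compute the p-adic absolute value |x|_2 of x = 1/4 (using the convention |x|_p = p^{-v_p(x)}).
|1/4|_2 = 4

Step 1 — compute v_2(x) by factoring powers of 2 out of the numerator and denominator: v_2(1/4) = -2. Step 2 — apply |x|_p = p^{-v_p(x)} = 2^{2} = 4.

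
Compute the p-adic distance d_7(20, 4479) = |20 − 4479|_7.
d_7(20, 4479) = 1/343

Step 1 — x − y = 20 − 4479 = -4459. Step 2 — v_7(-4459) = 3 (factor: -4459 = −(7^3 · 13); the sign does not affect v_p). Step 3 — |x − y|_7 = 7^{-3} = 1/343.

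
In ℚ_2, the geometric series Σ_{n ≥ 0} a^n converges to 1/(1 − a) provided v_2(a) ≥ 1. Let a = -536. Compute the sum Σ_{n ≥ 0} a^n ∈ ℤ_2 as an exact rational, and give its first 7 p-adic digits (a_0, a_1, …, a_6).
Σ a^n = 1/(1 − a) = 1/537;  first 7 digits = (1, 0, 0, 1, 0, 1, 0)

v_2(a) = 3 ≥ 1, so the series converges in ℤ_2 to 1/(1 − a) = 1/(1 − (-536)) = 1/537. Expand this rational in ℤ_2: compute digits iteratively via d_i = x_i mod 2, x_{i+1} = (x_i − d_i)/2. The first 7 digits are (1, 0, 0, 1, 0, 1, 0).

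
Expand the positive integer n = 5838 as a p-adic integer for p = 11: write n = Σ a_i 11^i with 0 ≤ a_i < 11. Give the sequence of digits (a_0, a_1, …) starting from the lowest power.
(a_0, a_1, …) = (8, 2, 4, 4)

Repeated division by 11 gives the digits low-to-high: 5838 = 8 + 2·11^1 + 4·11^2 + 4·11^3. Digit sequence: (8, 2, 4, 4).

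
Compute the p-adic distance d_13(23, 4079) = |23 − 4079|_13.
d_13(23, 4079) = 1/169

Step 1 — x − y = 23 − 4079 = -4056. Step 2 — v_13(-4056) = 2 (factor: -4056 = −(13^2 · 24); the sign does not affect v_p). Step 3 — |x − y|_13 = 13^{-2} = 1/169.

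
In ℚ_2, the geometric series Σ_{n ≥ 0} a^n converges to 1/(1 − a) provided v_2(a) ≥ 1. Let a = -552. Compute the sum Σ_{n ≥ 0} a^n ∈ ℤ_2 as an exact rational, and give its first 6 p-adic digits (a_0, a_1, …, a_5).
Σ a^n = 1/(1 − a) = 1/553;  first 6 digits = (1, 0, 0, 1, 1, 0)

v_2(a) = 3 ≥ 1, so the series converges in ℤ_2 to 1/(1 − a) = 1/(1 − (-552)) = 1/553. Expand this rational in ℤ_2: compute digits iteratively via d_i = x_i mod 2, x_{i+1} = (x_i − d_i)/2. The first 6 digits are (1, 0, 0, 1, 1, 0).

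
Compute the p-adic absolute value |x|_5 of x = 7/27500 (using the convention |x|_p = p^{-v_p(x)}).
|7/27500|_5 = 625

Step 1 — compute v_5(x) by factoring powers of 5 out of the numerator and denominator: v_5(7/27500) = -4. Step 2 — apply |x|_p = p^{-v_p(x)} = 5^{4} = 625.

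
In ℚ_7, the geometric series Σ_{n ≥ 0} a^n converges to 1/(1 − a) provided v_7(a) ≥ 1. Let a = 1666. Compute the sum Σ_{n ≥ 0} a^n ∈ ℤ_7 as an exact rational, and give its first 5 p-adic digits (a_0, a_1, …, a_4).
Σ a^n = 1/(1 − a) = -1/1665;  first 5 digits = (1, 0, 6, 4, 1)

v_7(a) = 2 ≥ 1, so the series converges in ℤ_7 to 1/(1 − a) = 1/(1 − 1666) = -1/1665. Expand this rational in ℤ_7: compute digits iteratively via d_i = x_i mod 7, x_{i+1} = (x_i − d_i)/7. The first 5 digits are (1, 0, 6, 4, 1).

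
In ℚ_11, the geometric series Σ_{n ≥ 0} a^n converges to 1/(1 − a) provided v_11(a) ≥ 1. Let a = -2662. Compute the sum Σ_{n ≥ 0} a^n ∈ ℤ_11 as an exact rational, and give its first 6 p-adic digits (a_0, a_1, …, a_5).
Σ a^n = 1/(1 − a) = 1/2663;  first 6 digits = (1, 0, 0, 9, 10, 10)

v_11(a) = 3 ≥ 1, so the series converges in ℤ_11 to 1/(1 − a) = 1/(1 − (-2662)) = 1/2663. Expand this rational in ℤ_11: compute digits iteratively via d_i = x_i mod 11, x_{i+1} = (x_i − d_i)/11. The first 6 digits are (1, 0, 0, 9, 10, 10).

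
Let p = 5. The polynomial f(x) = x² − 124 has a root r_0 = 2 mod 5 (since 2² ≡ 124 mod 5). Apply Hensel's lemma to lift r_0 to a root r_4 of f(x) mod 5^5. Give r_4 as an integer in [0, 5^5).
r_4 = 57 (mod 3125)

Hensel's recurrence: r_{i+1} = r_i − f(r_i)·(f′(r_i))^{-1} mod 5^{i+2}, with f′(x) = 2x. Iterate:
  r_0 = 2 (mod 5)
  r_1 = 7 (mod 25)
  r_2 = 57 (mod 125)
  r_3 = 57 (mod 625)
  r_4 = 57 (mod 3125)
Final: r_4 = 57, and one checks f(r_4) ≡ 0 mod 5^5.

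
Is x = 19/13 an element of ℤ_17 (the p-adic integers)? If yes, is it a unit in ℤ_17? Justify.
x ∈ ℤ_17^× (unit); v_17(x) = 0

ℤ_17 = {x ∈ ℚ_17 : v_17(x) ≥ 0} and ℤ_17^× = {x ∈ ℤ_17 : v_17(x) = 0}. Here v_17(19/13) = v_17(num) − v_17(den) = 0; compare against these criteria.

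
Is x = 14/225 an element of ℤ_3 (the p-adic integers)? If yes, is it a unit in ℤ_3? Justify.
x ∉ ℤ_3 (v_3(x) = -2 < 0)

ℤ_3 = {x ∈ ℚ_3 : v_3(x) ≥ 0} and ℤ_3^× = {x ∈ ℤ_3 : v_3(x) = 0}. Here v_3(14/225) = v_3(num) − v_3(den) = -2; compare against these criteria.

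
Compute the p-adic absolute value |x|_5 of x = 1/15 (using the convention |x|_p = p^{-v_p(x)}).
|1/15|_5 = 5

Step 1 — compute v_5(x) by factoring powers of 5 out of the numerator and denominator: v_5(1/15) = -1. Step 2 — apply |x|_p = p^{-v_p(x)} = 5^{1} = 5.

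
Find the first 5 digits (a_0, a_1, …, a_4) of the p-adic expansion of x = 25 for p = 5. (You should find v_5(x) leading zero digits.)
(a_0, …, a_4) = (0, 0, 1, 0, 0)

v_5(25) = 2, so a_0 = ... = a_1 = 0. Factor out: x = 5^2 · u with u = 1 a unit in ℤ_5. Expand u iteratively via a_{v+i} = u_i mod 5, u_{i+1} = (u_i − a_{v+i})/5:
  u_0 = 1;  a_2 = 1;  u_1 = (u_0 − 1)/5 = 0
  u_1 = 0;  a_3 = 0;  u_2 = (u_1 − 0)/5 = 0
  u_2 = 0;  a_4 = 0;  u_3 = (u_2 − 0)/5 = 0
Digits: (0, 0, 1, 0, 0).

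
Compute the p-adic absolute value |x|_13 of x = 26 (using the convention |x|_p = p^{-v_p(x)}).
|26|_13 = 1/13

Step 1 — compute v_13(x) by factoring powers of 13 out of the numerator and denominator: v_13(26) = 1. Step 2 — apply |x|_p = p^{-v_p(x)} = 13^{-1} = 1/13.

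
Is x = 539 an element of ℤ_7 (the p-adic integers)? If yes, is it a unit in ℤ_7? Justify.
x ∈ ℤ_7 but not a unit; v_7(x) = 2 > 0

ℤ_7 = {x ∈ ℚ_7 : v_7(x) ≥ 0} and ℤ_7^× = {x ∈ ℤ_7 : v_7(x) = 0}. Here v_7(539) = v_7(num) − v_7(den) = 2; compare against these criteria.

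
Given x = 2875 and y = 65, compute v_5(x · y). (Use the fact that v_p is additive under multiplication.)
v_5(186875) = 4

v_p(x) = 3 (factor: 2875 = 5^3 · 23); v_p(y) = 1 (factor: 65 = 5^1 · 13). Additivity: v_p(xy) = v_p(x) + v_p(y) = 3 + 1 = 4. (Direct check: xy = 186875 = 5^4 · (299).)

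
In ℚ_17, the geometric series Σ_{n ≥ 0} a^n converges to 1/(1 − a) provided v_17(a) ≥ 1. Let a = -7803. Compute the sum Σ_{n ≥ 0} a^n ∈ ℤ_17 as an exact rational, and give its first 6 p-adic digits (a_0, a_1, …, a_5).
Σ a^n = 1/(1 − a) = 1/7804;  first 6 digits = (1, 0, 7, 15, 14, 8)

v_17(a) = 2 ≥ 1, so the series converges in ℤ_17 to 1/(1 − a) = 1/(1 − (-7803)) = 1/7804. Expand this rational in ℤ_17: compute digits iteratively via d_i = x_i mod 17, x_{i+1} = (x_i − d_i)/17. The first 6 digits are (1, 0, 7, 15, 14, 8).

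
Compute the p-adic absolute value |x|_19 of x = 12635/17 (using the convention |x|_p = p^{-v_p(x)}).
|12635/17|_19 = 1/361

Step 1 — compute v_19(x) by factoring powers of 19 out of the numerator and denominator: v_19(12635/17) = 2. Step 2 — apply |x|_p = p^{-v_p(x)} = 19^{-2} = 1/361.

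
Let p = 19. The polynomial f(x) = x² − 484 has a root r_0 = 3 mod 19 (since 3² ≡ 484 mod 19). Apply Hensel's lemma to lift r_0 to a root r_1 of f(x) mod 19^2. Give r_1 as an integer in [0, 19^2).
r_1 = 22 (mod 361)

Hensel's recurrence: r_{i+1} = r_i − f(r_i)·(f′(r_i))^{-1} mod 19^{i+2}, with f′(x) = 2x. Iterate:
  r_0 = 3 (mod 19)
  r_1 = 22 (mod 361)
Final: r_1 = 22, and one checks f(r_1) ≡ 0 mod 19^2.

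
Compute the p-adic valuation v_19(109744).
v_19(109744) = 3

v_19(n) is the largest exponent k such that 19^k divides n. Factor out: 109744 = 19^3 · 16. (Sign doesn't affect v_p.) So v_19(109744) = 3.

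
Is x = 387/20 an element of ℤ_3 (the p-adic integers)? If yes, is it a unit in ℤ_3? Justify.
x ∈ ℤ_3 but not a unit; v_3(x) = 2 > 0

ℤ_3 = {x ∈ ℚ_3 : v_3(x) ≥ 0} and ℤ_3^× = {x ∈ ℤ_3 : v_3(x) = 0}. Here v_3(387/20) = v_3(num) − v_3(den) = 2; compare against these criteria.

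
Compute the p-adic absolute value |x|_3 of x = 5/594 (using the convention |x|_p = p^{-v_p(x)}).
|5/594|_3 = 27

Step 1 — compute v_3(x) by factoring powers of 3 out of the numerator and denominator: v_3(5/594) = -3. Step 2 — apply |x|_p = p^{-v_p(x)} = 3^{3} = 27.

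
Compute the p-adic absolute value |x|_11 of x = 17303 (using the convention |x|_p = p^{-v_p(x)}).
|17303|_11 = 1/1331

Step 1 — compute v_11(x) by factoring powers of 11 out of the numerator and denominator: v_11(17303) = 3. Step 2 — apply |x|_p = p^{-v_p(x)} = 11^{-3} = 1/1331.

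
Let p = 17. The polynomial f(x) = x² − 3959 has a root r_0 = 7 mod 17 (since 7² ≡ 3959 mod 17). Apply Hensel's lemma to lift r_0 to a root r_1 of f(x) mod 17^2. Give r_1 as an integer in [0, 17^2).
r_1 = 245 (mod 289)

Hensel's recurrence: r_{i+1} = r_i − f(r_i)·(f′(r_i))^{-1} mod 17^{i+2}, with f′(x) = 2x. Iterate:
  r_0 = 7 (mod 17)
  r_1 = 245 (mod 289)
Final: r_1 = 245, and one checks f(r_1) ≡ 0 mod 17^2.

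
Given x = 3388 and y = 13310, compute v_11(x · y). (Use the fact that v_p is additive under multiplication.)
v_11(45094280) = 5

v_p(x) = 2 (factor: 3388 = 11^2 · 28); v_p(y) = 3 (factor: 13310 = 11^3 · 10). Additivity: v_p(xy) = v_p(x) + v_p(y) = 2 + 3 = 5. (Direct check: xy = 45094280 = 11^5 · (280).)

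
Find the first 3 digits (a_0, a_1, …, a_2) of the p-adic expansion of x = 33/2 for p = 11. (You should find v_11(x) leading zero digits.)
(a_0, …, a_2) = (0, 7, 5)

v_11(33/2) = 1, so a_0 = ... = a_0 = 0. Factor out: x = 11^1 · u with u = 3/2 a unit in ℤ_11. Expand u iteratively via a_{v+i} = u_i mod 11, u_{i+1} = (u_i − a_{v+i})/11:
  u_0 = 3/2;  a_1 = 7;  u_1 = (u_0 − 7)/11 = -1/2
  u_1 = -1/2;  a_2 = 5;  u_2 = (u_1 − 5)/11 = -1/2
Digits: (0, 7, 5).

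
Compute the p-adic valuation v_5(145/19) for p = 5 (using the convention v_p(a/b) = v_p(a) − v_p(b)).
v_5(145/19) = 1

Factor powers of 5 from the numerator and denominator of the reduced fraction: 145 = 5^1 · 29 and 19 = 5^0 · 19. Apply v_p(a/b) = v_p(a) − v_p(b): v_5(145/19) = 1 − 0 = 1.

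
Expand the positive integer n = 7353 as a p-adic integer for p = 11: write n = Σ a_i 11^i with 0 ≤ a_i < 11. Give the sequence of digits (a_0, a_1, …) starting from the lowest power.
(a_0, a_1, …) = (5, 8, 5, 5)

Repeated division by 11 gives the digits low-to-high: 7353 = 5 + 8·11^1 + 5·11^2 + 5·11^3. Digit sequence: (5, 8, 5, 5).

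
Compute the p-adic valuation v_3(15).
v_3(15) = 1

v_3(n) is the largest exponent k such that 3^k divides n. Factor out: 15 = 3^1 · 5. (Sign doesn't affect v_p.) So v_3(15) = 1.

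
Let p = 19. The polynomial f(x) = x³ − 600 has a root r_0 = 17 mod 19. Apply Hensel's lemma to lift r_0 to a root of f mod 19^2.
r_1 = 169 (mod 361)

Hensel: r_{i+1} = r_i − f(r_i)/f′(r_i) mod 19^{i+2}, where f′(x) = 3x². Iterate:
  r_0 = 17 (mod 19)
  r_1 = 169 (mod 361)
Final: r = 169 with f(r) ≡ 0 mod 19^2.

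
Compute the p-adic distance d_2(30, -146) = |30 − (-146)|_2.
d_2(30, -146) = 1/16

Step 1 — x − y = 30 − (-146) = 176. Step 2 — v_2(176) = 4 (factor: 176 = (2^4 · 11); the sign does not affect v_p). Step 3 — |x − y|_2 = 2^{-4} = 1/16.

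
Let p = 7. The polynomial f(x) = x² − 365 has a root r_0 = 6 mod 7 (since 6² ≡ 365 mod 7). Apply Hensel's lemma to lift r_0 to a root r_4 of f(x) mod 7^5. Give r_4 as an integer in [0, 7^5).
r_4 = 944 (mod 16807)

Hensel's recurrence: r_{i+1} = r_i − f(r_i)·(f′(r_i))^{-1} mod 7^{i+2}, with f′(x) = 2x. Iterate:
  r_0 = 6 (mod 7)
  r_1 = 13 (mod 49)
  r_2 = 258 (mod 343)
  r_3 = 944 (mod 2401)
  r_4 = 944 (mod 16807)
Final: r_4 = 944, and one checks f(r_4) ≡ 0 mod 7^5.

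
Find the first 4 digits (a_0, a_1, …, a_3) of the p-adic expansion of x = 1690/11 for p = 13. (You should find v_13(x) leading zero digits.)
(a_0, …, a_3) = (0, 0, 8, 3)

v_13(1690/11) = 2, so a_0 = ... = a_1 = 0. Factor out: x = 13^2 · u with u = 10/11 a unit in ℤ_13. Expand u iteratively via a_{v+i} = u_i mod 13, u_{i+1} = (u_i − a_{v+i})/13:
  u_0 = 10/11;  a_2 = 8;  u_1 = (u_0 − 8)/13 = -6/11
  u_1 = -6/11;  a_3 = 3;  u_2 = (u_1 − 3)/13 = -3/11
Digits: (0, 0, 8, 3).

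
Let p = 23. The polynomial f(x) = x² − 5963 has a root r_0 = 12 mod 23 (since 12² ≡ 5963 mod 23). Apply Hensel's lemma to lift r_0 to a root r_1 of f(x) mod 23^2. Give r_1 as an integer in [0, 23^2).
r_1 = 12 (mod 529)

Hensel's recurrence: r_{i+1} = r_i − f(r_i)·(f′(r_i))^{-1} mod 23^{i+2}, with f′(x) = 2x. Iterate:
  r_0 = 12 (mod 23)
  r_1 = 12 (mod 529)
Final: r_1 = 12, and one checks f(r_1) ≡ 0 mod 23^2.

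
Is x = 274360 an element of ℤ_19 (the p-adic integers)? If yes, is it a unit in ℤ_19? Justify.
x ∈ ℤ_19 but not a unit; v_19(x) = 3 > 0

ℤ_19 = {x ∈ ℚ_19 : v_19(x) ≥ 0} and ℤ_19^× = {x ∈ ℤ_19 : v_19(x) = 0}. Here v_19(274360) = v_19(num) − v_19(den) = 3; compare against these criteria.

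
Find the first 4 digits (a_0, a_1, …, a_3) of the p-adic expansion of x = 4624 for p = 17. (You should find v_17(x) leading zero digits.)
(a_0, …, a_3) = (0, 0, 16, 0)

v_17(4624) = 2, so a_0 = ... = a_1 = 0. Factor out: x = 17^2 · u with u = 16 a unit in ℤ_17. Expand u iteratively via a_{v+i} = u_i mod 17, u_{i+1} = (u_i − a_{v+i})/17:
  u_0 = 16;  a_2 = 16;  u_1 = (u_0 − 16)/17 = 0
  u_1 = 0;  a_3 = 0;  u_2 = (u_1 − 0)/17 = 0
Digits: (0, 0, 16, 0).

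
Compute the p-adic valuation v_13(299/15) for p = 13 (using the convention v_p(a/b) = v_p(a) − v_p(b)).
v_13(299/15) = 1

Factor powers of 13 from the numerator and denominator of the reduced fraction: 299 = 13^1 · 23 and 15 = 13^0 · 15. Apply v_p(a/b) = v_p(a) − v_p(b): v_13(299/15) = 1 − 0 = 1.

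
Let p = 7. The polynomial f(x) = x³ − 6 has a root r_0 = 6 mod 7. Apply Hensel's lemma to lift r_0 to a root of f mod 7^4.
r_3 = 769 (mod 2401)

Hensel: r_{i+1} = r_i − f(r_i)/f′(r_i) mod 7^{i+2}, where f′(x) = 3x². Iterate:
  r_0 = 6 (mod 7)
  r_1 = 34 (mod 49)
  r_2 = 83 (mod 343)
  r_3 = 769 (mod 2401)
Final: r = 769 with f(r) ≡ 0 mod 7^4.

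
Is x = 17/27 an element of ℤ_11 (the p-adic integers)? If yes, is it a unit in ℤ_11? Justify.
x ∈ ℤ_11^× (unit); v_11(x) = 0

ℤ_11 = {x ∈ ℚ_11 : v_11(x) ≥ 0} and ℤ_11^× = {x ∈ ℤ_11 : v_11(x) = 0}. Here v_11(17/27) = v_11(num) − v_11(den) = 0; compare against these criteria.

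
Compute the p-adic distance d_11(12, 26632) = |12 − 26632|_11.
d_11(12, 26632) = 1/1331

Step 1 — x − y = 12 − 26632 = -26620. Step 2 — v_11(-26620) = 3 (factor: -26620 = −(11^3 · 20); the sign does not affect v_p). Step 3 — |x − y|_11 = 11^{-3} = 1/1331.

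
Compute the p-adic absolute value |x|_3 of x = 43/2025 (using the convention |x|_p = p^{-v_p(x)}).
|43/2025|_3 = 81

Step 1 — compute v_3(x) by factoring powers of 3 out of the numerator and denominator: v_3(43/2025) = -4. Step 2 — apply |x|_p = p^{-v_p(x)} = 3^{4} = 81.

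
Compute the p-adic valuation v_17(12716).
v_17(12716) = 2

v_17(n) is the largest exponent k such that 17^k divides n. Factor out: 12716 = 17^2 · 44. (Sign doesn't affect v_p.) So v_17(12716) = 2.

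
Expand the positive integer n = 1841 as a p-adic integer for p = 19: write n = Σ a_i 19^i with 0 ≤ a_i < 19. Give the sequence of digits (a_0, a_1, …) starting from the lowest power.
(a_0, a_1, …) = (17, 1, 5)

Repeated division by 19 gives the digits low-to-high: 1841 = 17 + 1·19^1 + 5·19^2. Digit sequence: (17, 1, 5).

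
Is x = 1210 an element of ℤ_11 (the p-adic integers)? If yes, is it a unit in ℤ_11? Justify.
x ∈ ℤ_11 but not a unit; v_11(x) = 2 > 0

ℤ_11 = {x ∈ ℚ_11 : v_11(x) ≥ 0} and ℤ_11^× = {x ∈ ℤ_11 : v_11(x) = 0}. Here v_11(1210) = v_11(num) − v_11(den) = 2; compare against these criteria.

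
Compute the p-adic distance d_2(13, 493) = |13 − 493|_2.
d_2(13, 493) = 1/32

Step 1 — x − y = 13 − 493 = -480. Step 2 — v_2(-480) = 5 (factor: -480 = −(2^5 · 15); the sign does not affect v_p). Step 3 — |x − y|_2 = 2^{-5} = 1/32.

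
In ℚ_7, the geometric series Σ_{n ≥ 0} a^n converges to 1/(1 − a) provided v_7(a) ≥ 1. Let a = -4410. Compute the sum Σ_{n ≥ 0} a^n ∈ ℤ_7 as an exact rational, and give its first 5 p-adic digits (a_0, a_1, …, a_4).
Σ a^n = 1/(1 − a) = 1/4411;  first 5 digits = (1, 0, 1, 1, 6)

v_7(a) = 2 ≥ 1, so the series converges in ℤ_7 to 1/(1 − a) = 1/(1 − (-4410)) = 1/4411. Expand this rational in ℤ_7: compute digits iteratively via d_i = x_i mod 7, x_{i+1} = (x_i − d_i)/7. The first 5 digits are (1, 0, 1, 1, 6).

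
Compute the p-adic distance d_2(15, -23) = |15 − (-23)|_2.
d_2(15, -23) = 1/2

Step 1 — x − y = 15 − (-23) = 38. Step 2 — v_2(38) = 1 (factor: 38 = (2^1 · 19); the sign does not affect v_p). Step 3 — |x − y|_2 = 2^{-1} = 1/2.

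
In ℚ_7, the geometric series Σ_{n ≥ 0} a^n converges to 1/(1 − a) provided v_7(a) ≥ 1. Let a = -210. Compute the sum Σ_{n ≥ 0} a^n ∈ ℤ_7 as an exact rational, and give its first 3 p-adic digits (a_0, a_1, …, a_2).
Σ a^n = 1/(1 − a) = 1/211;  first 3 digits = (1, 5, 6)

v_7(a) = 1 ≥ 1, so the series converges in ℤ_7 to 1/(1 − a) = 1/(1 − (-210)) = 1/211. Expand this rational in ℤ_7: compute digits iteratively via d_i = x_i mod 7, x_{i+1} = (x_i − d_i)/7. The first 3 digits are (1, 5, 6).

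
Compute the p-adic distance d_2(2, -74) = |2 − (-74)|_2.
d_2(2, -74) = 1/4

Step 1 — x − y = 2 − (-74) = 76. Step 2 — v_2(76) = 2 (factor: 76 = (2^2 · 19); the sign does not affect v_p). Step 3 — |x − y|_2 = 2^{-2} = 1/4.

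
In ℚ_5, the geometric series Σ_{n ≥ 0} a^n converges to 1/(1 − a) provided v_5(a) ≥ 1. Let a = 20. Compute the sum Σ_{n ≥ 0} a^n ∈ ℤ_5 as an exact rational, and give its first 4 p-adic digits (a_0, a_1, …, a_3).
Σ a^n = 1/(1 − a) = -1/19;  first 4 digits = (1, 4, 1, 2)

v_5(a) = 1 ≥ 1, so the series converges in ℤ_5 to 1/(1 − a) = 1/(1 − 20) = -1/19. Expand this rational in ℤ_5: compute digits iteratively via d_i = x_i mod 5, x_{i+1} = (x_i − d_i)/5. The first 4 digits are (1, 4, 1, 2).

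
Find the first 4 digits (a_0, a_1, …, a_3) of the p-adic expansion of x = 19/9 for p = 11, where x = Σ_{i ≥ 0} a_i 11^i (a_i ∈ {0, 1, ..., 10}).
(a_0, …, a_3) = (7, 2, 1, 6)

v_11(19/9) = 0 (numerator and denominator both coprime to 11), so x ∈ ℤ_11^×. Compute digits iteratively via a_i = x_i mod 11, x_{i+1} = (x_i − a_i)/11, with x_0 = x:
  x_0 = 19/9;  a_0 = 7;  x_1 = (x_0 − 7)/11 = -4/9
  x_1 = -4/9;  a_1 = 2;  x_2 = (x_1 − 2)/11 = -2/9
  x_2 = -2/9;  a_2 = 1;  x_3 = (x_2 − 1)/11 = -1/9
  x_3 = -1/9;  a_3 = 6;  x_4 = (x_3 − 6)/11 = -5/9
Digits: (7, 2, 1, 6).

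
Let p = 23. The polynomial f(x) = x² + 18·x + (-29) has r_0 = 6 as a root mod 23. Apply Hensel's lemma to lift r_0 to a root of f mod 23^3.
r_2 = 2559 (mod 12167)

Hensel: r_{i+1} = r_i − f(r_i)·(f′(r_i))^{-1} mod 23^{i+2}, f′(x) = 2x + 18. Iterate:
  r_0 = 6 (mod 23)
  r_1 = 443 (mod 529)
  r_2 = 2559 (mod 12167)
Final: r = 2559 satisfies f(r) ≡ 0 mod 23^3.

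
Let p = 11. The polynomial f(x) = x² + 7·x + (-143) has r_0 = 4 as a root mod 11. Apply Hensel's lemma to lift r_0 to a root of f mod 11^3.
r_2 = 785 (mod 1331)

Hensel: r_{i+1} = r_i − f(r_i)·(f′(r_i))^{-1} mod 11^{i+2}, f′(x) = 2x + 7. Iterate:
  r_0 = 4 (mod 11)
  r_1 = 59 (mod 121)
  r_2 = 785 (mod 1331)
Final: r = 785 satisfies f(r) ≡ 0 mod 11^3.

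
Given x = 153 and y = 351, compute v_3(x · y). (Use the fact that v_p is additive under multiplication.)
v_3(53703) = 5

v_p(x) = 2 (factor: 153 = 3^2 · 17); v_p(y) = 3 (factor: 351 = 3^3 · 13). Additivity: v_p(xy) = v_p(x) + v_p(y) = 2 + 3 = 5. (Direct check: xy = 53703 = 3^5 · (221).)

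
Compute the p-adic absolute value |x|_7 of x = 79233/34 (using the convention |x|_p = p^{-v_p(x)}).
|79233/34|_7 = 1/2401

Step 1 — compute v_7(x) by factoring powers of 7 out of the numerator and denominator: v_7(79233/34) = 4. Step 2 — apply |x|_p = p^{-v_p(x)} = 7^{-4} = 1/2401.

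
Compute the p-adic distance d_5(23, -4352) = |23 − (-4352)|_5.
d_5(23, -4352) = 1/625

Step 1 — x − y = 23 − (-4352) = 4375. Step 2 — v_5(4375) = 4 (factor: 4375 = (5^4 · 7); the sign does not affect v_p). Step 3 — |x − y|_5 = 5^{-4} = 1/625.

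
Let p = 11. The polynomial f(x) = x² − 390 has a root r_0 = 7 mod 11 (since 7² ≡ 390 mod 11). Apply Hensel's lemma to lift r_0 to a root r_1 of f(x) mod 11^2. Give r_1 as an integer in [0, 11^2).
r_1 = 40 (mod 121)

Hensel's recurrence: r_{i+1} = r_i − f(r_i)·(f′(r_i))^{-1} mod 11^{i+2}, with f′(x) = 2x. Iterate:
  r_0 = 7 (mod 11)
  r_1 = 40 (mod 121)
Final: r_1 = 40, and one checks f(r_1) ≡ 0 mod 11^2.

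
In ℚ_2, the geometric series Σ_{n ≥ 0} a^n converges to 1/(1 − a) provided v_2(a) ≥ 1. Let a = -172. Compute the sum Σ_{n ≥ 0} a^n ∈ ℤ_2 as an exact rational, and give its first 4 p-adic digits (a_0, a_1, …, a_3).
Σ a^n = 1/(1 − a) = 1/173;  first 4 digits = (1, 0, 1, 0)

v_2(a) = 2 ≥ 1, so the series converges in ℤ_2 to 1/(1 − a) = 1/(1 − (-172)) = 1/173. Expand this rational in ℤ_2: compute digits iteratively via d_i = x_i mod 2, x_{i+1} = (x_i − d_i)/2. The first 4 digits are (1, 0, 1, 0).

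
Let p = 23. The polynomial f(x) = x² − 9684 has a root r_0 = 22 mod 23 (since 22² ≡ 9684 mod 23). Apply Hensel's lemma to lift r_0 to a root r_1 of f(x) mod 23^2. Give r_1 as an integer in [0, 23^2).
r_1 = 183 (mod 529)

Hensel's recurrence: r_{i+1} = r_i − f(r_i)·(f′(r_i))^{-1} mod 23^{i+2}, with f′(x) = 2x. Iterate:
  r_0 = 22 (mod 23)
  r_1 = 183 (mod 529)
Final: r_1 = 183, and one checks f(r_1) ≡ 0 mod 23^2.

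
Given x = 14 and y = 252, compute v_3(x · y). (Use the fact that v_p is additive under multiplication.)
v_3(3528) = 2

v_p(x) = 0 (factor: 14 = 3^0 · 14); v_p(y) = 2 (factor: 252 = 3^2 · 28). Additivity: v_p(xy) = v_p(x) + v_p(y) = 0 + 2 = 2. (Direct check: xy = 3528 = 3^2 · (392).)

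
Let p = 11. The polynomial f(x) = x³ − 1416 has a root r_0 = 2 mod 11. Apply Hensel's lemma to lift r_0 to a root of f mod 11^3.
r_2 = 926 (mod 1331)

Hensel: r_{i+1} = r_i − f(r_i)/f′(r_i) mod 11^{i+2}, where f′(x) = 3x². Iterate:
  r_0 = 2 (mod 11)
  r_1 = 79 (mod 121)
  r_2 = 926 (mod 1331)
Final: r = 926 with f(r) ≡ 0 mod 11^3.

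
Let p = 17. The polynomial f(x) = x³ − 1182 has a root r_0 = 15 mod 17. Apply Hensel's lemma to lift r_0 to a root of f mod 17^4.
r_3 = 24325 (mod 83521)

Hensel: r_{i+1} = r_i − f(r_i)/f′(r_i) mod 17^{i+2}, where f′(x) = 3x². Iterate:
  r_0 = 15 (mod 17)
  r_1 = 49 (mod 289)
  r_2 = 4673 (mod 4913)
  r_3 = 24325 (mod 83521)
Final: r = 24325 with f(r) ≡ 0 mod 17^4.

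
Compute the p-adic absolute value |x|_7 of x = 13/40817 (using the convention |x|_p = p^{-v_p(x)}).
|13/40817|_7 = 2401

Step 1 — compute v_7(x) by factoring powers of 7 out of the numerator and denominator: v_7(13/40817) = -4. Step 2 — apply |x|_p = p^{-v_p(x)} = 7^{4} = 2401.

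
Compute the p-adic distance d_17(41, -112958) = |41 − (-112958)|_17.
d_17(41, -112958) = 1/4913

Step 1 — x − y = 41 − (-112958) = 112999. Step 2 — v_17(112999) = 3 (factor: 112999 = (17^3 · 23); the sign does not affect v_p). Step 3 — |x − y|_17 = 17^{-3} = 1/4913.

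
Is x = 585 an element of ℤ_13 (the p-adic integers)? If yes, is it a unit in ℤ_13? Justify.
x ∈ ℤ_13 but not a unit; v_13(x) = 1 > 0

ℤ_13 = {x ∈ ℚ_13 : v_13(x) ≥ 0} and ℤ_13^× = {x ∈ ℤ_13 : v_13(x) = 0}. Here v_13(585) = v_13(num) − v_13(den) = 1; compare against these criteria.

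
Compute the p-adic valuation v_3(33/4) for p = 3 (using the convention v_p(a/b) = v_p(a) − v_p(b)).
v_3(33/4) = 1

Factor powers of 3 from the numerator and denominator of the reduced fraction: 33 = 3^1 · 11 and 4 = 3^0 · 4. Apply v_p(a/b) = v_p(a) − v_p(b): v_3(33/4) = 1 − 0 = 1.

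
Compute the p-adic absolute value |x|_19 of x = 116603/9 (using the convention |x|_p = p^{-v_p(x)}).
|116603/9|_19 = 1/6859

Step 1 — compute v_19(x) by factoring powers of 19 out of the numerator and denominator: v_19(116603/9) = 3. Step 2 — apply |x|_p = p^{-v_p(x)} = 19^{-3} = 1/6859.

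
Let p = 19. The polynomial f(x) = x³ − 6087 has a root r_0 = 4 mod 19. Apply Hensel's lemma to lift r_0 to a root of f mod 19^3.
r_2 = 137 (mod 6859)

Hensel: r_{i+1} = r_i − f(r_i)/f′(r_i) mod 19^{i+2}, where f′(x) = 3x². Iterate:
  r_0 = 4 (mod 19)
  r_1 = 137 (mod 361)
  r_2 = 137 (mod 6859)
Final: r = 137 with f(r) ≡ 0 mod 19^3.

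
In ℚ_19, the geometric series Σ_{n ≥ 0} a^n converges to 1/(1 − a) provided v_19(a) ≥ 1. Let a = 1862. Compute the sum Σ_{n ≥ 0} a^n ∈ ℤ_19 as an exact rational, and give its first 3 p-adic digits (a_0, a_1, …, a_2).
Σ a^n = 1/(1 − a) = -1/1861;  first 3 digits = (1, 3, 14)

v_19(a) = 1 ≥ 1, so the series converges in ℤ_19 to 1/(1 − a) = 1/(1 − 1862) = -1/1861. Expand this rational in ℤ_19: compute digits iteratively via d_i = x_i mod 19, x_{i+1} = (x_i − d_i)/19. The first 3 digits are (1, 3, 14).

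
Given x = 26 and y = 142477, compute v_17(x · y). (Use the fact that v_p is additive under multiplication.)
v_17(3704402) = 3

v_p(x) = 0 (factor: 26 = 17^0 · 26); v_p(y) = 3 (factor: 142477 = 17^3 · 29). Additivity: v_p(xy) = v_p(x) + v_p(y) = 0 + 3 = 3. (Direct check: xy = 3704402 = 17^3 · (754).)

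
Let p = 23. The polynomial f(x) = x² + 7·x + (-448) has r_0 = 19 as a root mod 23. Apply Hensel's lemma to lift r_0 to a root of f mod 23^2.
r_1 = 65 (mod 529)

Hensel: r_{i+1} = r_i − f(r_i)·(f′(r_i))^{-1} mod 23^{i+2}, f′(x) = 2x + 7. Iterate:
  r_0 = 19 (mod 23)
  r_1 = 65 (mod 529)
Final: r = 65 satisfies f(r) ≡ 0 mod 23^2.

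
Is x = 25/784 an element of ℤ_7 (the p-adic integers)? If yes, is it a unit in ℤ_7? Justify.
x ∉ ℤ_7 (v_7(x) = -2 < 0)

ℤ_7 = {x ∈ ℚ_7 : v_7(x) ≥ 0} and ℤ_7^× = {x ∈ ℤ_7 : v_7(x) = 0}. Here v_7(25/784) = v_7(num) − v_7(den) = -2; compare against these criteria.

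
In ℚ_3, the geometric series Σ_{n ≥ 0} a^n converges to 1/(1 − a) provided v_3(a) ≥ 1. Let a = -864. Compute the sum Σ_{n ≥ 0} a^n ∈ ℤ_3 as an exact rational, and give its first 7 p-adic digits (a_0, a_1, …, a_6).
Σ a^n = 1/(1 − a) = 1/865;  first 7 digits = (1, 0, 0, 1, 1, 2, 2)

v_3(a) = 3 ≥ 1, so the series converges in ℤ_3 to 1/(1 − a) = 1/(1 − (-864)) = 1/865. Expand this rational in ℤ_3: compute digits iteratively via d_i = x_i mod 3, x_{i+1} = (x_i − d_i)/3. The first 7 digits are (1, 0, 0, 1, 1, 2, 2).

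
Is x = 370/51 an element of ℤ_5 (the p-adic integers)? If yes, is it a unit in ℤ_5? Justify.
x ∈ ℤ_5 but not a unit; v_5(x) = 1 > 0

ℤ_5 = {x ∈ ℚ_5 : v_5(x) ≥ 0} and ℤ_5^× = {x ∈ ℤ_5 : v_5(x) = 0}. Here v_5(370/51) = v_5(num) − v_5(den) = 1; compare against these criteria.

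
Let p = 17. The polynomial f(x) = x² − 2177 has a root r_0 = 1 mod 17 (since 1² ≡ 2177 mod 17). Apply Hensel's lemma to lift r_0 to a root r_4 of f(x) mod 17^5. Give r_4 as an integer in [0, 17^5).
r_4 = 1005942 (mod 1419857)

Hensel's recurrence: r_{i+1} = r_i − f(r_i)·(f′(r_i))^{-1} mod 17^{i+2}, with f′(x) = 2x. Iterate:
  r_0 = 1 (mod 17)
  r_1 = 222 (mod 289)
  r_2 = 3690 (mod 4913)
  r_3 = 3690 (mod 83521)
  r_4 = 1005942 (mod 1419857)
Final: r_4 = 1005942, and one checks f(r_4) ≡ 0 mod 17^5.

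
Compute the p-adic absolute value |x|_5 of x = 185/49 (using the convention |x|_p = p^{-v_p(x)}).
|185/49|_5 = 1/5

Step 1 — compute v_5(x) by factoring powers of 5 out of the numerator and denominator: v_5(185/49) = 1. Step 2 — apply |x|_p = p^{-v_p(x)} = 5^{-1} = 1/5.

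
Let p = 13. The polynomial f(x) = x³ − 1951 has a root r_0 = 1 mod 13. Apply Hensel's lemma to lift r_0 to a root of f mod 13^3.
r_2 = 2172 (mod 2197)

Hensel: r_{i+1} = r_i − f(r_i)/f′(r_i) mod 13^{i+2}, where f′(x) = 3x². Iterate:
  r_0 = 1 (mod 13)
  r_1 = 144 (mod 169)
  r_2 = 2172 (mod 2197)
Final: r = 2172 with f(r) ≡ 0 mod 13^3.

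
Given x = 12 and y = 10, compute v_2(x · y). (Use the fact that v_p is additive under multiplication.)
v_2(120) = 3

v_p(x) = 2 (factor: 12 = 2^2 · 3); v_p(y) = 1 (factor: 10 = 2^1 · 5). Additivity: v_p(xy) = v_p(x) + v_p(y) = 2 + 1 = 3. (Direct check: xy = 120 = 2^3 · (15).)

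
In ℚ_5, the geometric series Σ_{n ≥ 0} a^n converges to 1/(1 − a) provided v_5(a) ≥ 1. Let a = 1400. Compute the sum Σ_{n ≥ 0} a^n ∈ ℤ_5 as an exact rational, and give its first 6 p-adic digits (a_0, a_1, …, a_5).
Σ a^n = 1/(1 − a) = -1/1399;  first 6 digits = (1, 0, 1, 1, 3, 2)

v_5(a) = 2 ≥ 1, so the series converges in ℤ_5 to 1/(1 − a) = 1/(1 − 1400) = -1/1399. Expand this rational in ℤ_5: compute digits iteratively via d_i = x_i mod 5, x_{i+1} = (x_i − d_i)/5. The first 6 digits are (1, 0, 1, 1, 3, 2).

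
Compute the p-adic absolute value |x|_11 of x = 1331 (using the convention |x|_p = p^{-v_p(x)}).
|1331|_11 = 1/1331

Step 1 — compute v_11(x) by factoring powers of 11 out of the numerator and denominator: v_11(1331) = 3. Step 2 — apply |x|_p = p^{-v_p(x)} = 11^{-3} = 1/1331.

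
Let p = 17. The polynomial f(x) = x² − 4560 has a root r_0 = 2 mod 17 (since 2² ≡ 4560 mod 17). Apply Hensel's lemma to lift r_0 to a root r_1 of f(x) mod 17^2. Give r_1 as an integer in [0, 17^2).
r_1 = 274 (mod 289)

Hensel's recurrence: r_{i+1} = r_i − f(r_i)·(f′(r_i))^{-1} mod 17^{i+2}, with f′(x) = 2x. Iterate:
  r_0 = 2 (mod 17)
  r_1 = 274 (mod 289)
Final: r_1 = 274, and one checks f(r_1) ≡ 0 mod 17^2.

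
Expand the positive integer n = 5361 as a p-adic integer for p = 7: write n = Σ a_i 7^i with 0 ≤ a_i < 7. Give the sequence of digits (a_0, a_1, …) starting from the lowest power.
(a_0, a_1, …) = (6, 2, 4, 1, 2)

Repeated division by 7 gives the digits low-to-high: 5361 = 6 + 2·7^1 + 4·7^2 + 1·7^3 + 2·7^4. Digit sequence: (6, 2, 4, 1, 2).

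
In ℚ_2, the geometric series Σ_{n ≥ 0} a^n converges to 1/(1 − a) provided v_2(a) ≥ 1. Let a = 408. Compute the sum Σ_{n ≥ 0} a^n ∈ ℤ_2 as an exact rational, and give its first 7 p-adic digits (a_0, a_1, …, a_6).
Σ a^n = 1/(1 − a) = -1/407;  first 7 digits = (1, 0, 0, 1, 1, 0, 1)

v_2(a) = 3 ≥ 1, so the series converges in ℤ_2 to 1/(1 − a) = 1/(1 − 408) = -1/407. Expand this rational in ℤ_2: compute digits iteratively via d_i = x_i mod 2, x_{i+1} = (x_i − d_i)/2. The first 7 digits are (1, 0, 0, 1, 1, 0, 1).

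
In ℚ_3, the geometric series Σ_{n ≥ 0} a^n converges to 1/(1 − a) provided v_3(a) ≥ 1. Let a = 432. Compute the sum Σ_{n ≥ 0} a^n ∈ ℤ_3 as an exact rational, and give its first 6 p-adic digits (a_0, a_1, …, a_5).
Σ a^n = 1/(1 − a) = -1/431;  first 6 digits = (1, 0, 0, 1, 2, 1)

v_3(a) = 3 ≥ 1, so the series converges in ℤ_3 to 1/(1 − a) = 1/(1 − 432) = -1/431. Expand this rational in ℤ_3: compute digits iteratively via d_i = x_i mod 3, x_{i+1} = (x_i − d_i)/3. The first 6 digits are (1, 0, 0, 1, 2, 1).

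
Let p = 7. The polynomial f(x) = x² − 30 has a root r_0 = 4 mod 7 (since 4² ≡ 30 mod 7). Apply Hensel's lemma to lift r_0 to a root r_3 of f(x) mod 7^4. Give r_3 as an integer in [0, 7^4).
r_3 = 410 (mod 2401)

Hensel's recurrence: r_{i+1} = r_i − f(r_i)·(f′(r_i))^{-1} mod 7^{i+2}, with f′(x) = 2x. Iterate:
  r_0 = 4 (mod 7)
  r_1 = 18 (mod 49)
  r_2 = 67 (mod 343)
  r_3 = 410 (mod 2401)
Final: r_3 = 410, and one checks f(r_3) ≡ 0 mod 7^4.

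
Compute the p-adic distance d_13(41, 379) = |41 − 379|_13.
d_13(41, 379) = 1/169

Step 1 — x − y = 41 − 379 = -338. Step 2 — v_13(-338) = 2 (factor: -338 = −(13^2 · 2); the sign does not affect v_p). Step 3 — |x − y|_13 = 13^{-2} = 1/169.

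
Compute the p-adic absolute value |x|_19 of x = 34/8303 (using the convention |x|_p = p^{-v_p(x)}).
|34/8303|_19 = 361

Step 1 — compute v_19(x) by factoring powers of 19 out of the numerator and denominator: v_19(34/8303) = -2. Step 2 — apply |x|_p = p^{-v_p(x)} = 19^{2} = 361.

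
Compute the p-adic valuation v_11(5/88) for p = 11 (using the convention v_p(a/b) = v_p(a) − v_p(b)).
v_11(5/88) = -1

Factor powers of 11 from the numerator and denominator of the reduced fraction: 5 = 11^0 · 5 and 88 = 11^1 · 8. Apply v_p(a/b) = v_p(a) − v_p(b): v_11(5/88) = 0 − 1 = -1.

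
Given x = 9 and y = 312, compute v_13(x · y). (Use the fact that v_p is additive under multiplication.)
v_13(2808) = 1

v_p(x) = 0 (factor: 9 = 13^0 · 9); v_p(y) = 1 (factor: 312 = 13^1 · 24). Additivity: v_p(xy) = v_p(x) + v_p(y) = 0 + 1 = 1. (Direct check: xy = 2808 = 13^1 · (216).)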